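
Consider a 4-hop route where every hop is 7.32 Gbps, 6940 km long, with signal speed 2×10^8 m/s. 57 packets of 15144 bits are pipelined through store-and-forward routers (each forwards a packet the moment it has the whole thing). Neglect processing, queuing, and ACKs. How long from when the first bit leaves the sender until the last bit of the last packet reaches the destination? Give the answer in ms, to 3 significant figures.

Per-hop transmission t_tx = L/R = 15144/7320000000 = 0.00206885 ms.
Per-hop propagation t_prop = 6940000/200000000 = 34.7 ms.
Pipeline fill: first packet needs 4·t_tx to clear all hops; remaining 56 packets each add one t_tx.
Total = (4+57-1)·t_tx + 4·t_prop = 60·0.00206885 + 4·34.7 = 139 ms.

139 ms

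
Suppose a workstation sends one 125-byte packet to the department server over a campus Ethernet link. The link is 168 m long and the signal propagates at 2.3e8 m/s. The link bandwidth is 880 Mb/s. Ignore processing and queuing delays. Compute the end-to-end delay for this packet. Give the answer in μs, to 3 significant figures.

L = 125 × 8 = 1000 bits.
Transmission delay = L/R = 1000 / 880000000 = 1.13636 μs.
Propagation delay = d/s = 168 m / 2.3e+08 m/s = 0.730435 μs.
Total = 1.87 μs.

1.87 μs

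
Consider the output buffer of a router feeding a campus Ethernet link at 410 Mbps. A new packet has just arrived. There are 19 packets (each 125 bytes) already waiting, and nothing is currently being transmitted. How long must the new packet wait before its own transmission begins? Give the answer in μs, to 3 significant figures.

46.3 μs

Each queued packet: L/R = 1000/410000000 = 2.43902 μs.
19 queued → 46.3415 μs.
Queuing delay = 46.3 μs.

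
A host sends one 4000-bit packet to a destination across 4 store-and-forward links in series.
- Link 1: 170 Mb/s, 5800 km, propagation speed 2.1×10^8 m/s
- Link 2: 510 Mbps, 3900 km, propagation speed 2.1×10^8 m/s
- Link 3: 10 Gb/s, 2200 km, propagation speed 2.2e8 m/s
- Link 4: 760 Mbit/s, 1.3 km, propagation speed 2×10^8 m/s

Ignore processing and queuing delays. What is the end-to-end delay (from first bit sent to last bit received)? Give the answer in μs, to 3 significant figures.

56200 μs

Transmission delays (L/R per hop): 23.5294, 7.84314, 0.4, 5.26316 μs; sum = 37.0357 μs.
Propagation delays (d/s per hop): 27619, 18571.4, 10000, 6.5 μs; sum = 56197 μs.
End-to-end = 56200 μs.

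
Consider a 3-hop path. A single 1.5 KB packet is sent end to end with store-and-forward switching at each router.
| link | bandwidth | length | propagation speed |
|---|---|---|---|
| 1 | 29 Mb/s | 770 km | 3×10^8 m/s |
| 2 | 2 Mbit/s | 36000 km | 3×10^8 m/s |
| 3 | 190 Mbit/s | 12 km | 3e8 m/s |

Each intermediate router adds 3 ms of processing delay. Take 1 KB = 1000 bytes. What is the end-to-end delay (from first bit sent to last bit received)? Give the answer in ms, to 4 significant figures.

135.1 ms

L = 12000 bits.
Transmission delays (L/R per hop): 0.413793, 6, 0.0631579 ms; sum = 6.47695 ms.
Propagation delays (d/s per hop): 2.56667, 120, 0.04 ms; sum = 122.607 ms.
Processing at 2 router(s): 2 × 3 ms = 6 ms.
End-to-end = 135.1 ms.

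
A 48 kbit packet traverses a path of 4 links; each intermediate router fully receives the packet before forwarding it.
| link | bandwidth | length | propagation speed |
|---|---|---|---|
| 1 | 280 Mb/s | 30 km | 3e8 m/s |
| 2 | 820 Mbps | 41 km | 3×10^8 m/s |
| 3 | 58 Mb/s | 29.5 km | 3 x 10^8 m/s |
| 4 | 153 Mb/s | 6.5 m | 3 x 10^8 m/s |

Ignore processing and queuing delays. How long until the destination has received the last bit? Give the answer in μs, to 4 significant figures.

1706 μs

L = 48000 bits.
Transmission delays (L/R per hop): 171.429, 58.5366, 827.586, 313.725 μs; sum = 1371.28 μs.
Propagation delays (d/s per hop): 100, 136.667, 98.3333, 0.0216667 μs; sum = 335.022 μs.
End-to-end = 1706 μs.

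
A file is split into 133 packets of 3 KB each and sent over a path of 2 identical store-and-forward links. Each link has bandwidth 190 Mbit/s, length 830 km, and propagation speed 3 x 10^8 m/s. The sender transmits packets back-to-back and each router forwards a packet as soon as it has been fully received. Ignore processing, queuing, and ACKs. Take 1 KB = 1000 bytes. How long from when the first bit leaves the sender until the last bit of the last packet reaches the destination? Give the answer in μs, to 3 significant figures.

Per-hop transmission t_tx = L/R = 24000/190000000 = 126.316 μs.
Per-hop propagation t_prop = 830000/300000000 = 2766.67 μs.
Pipeline fill: first packet needs 2·t_tx to clear all hops; remaining 132 packets each add one t_tx.
Total = (2+133-1)·t_tx + 2·t_prop = 134·126.316 + 2·2766.67 = 22500 μs.

22500 μs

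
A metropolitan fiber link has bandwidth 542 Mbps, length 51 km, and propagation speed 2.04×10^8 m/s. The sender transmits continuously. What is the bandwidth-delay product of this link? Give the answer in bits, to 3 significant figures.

Propagation delay = 51000 / 204000000 = 0.00025 s.
BDP = R × t_prop = 542000000 × 0.00025 = 135500 bits.

136000 bits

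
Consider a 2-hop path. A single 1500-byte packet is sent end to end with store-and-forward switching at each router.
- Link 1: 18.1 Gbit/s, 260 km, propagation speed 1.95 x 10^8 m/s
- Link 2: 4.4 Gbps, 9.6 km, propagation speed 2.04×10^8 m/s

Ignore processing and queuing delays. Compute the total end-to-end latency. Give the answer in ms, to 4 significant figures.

1.384 ms

L = 1500 × 8 = 12000 bits.
Transmission delays (L/R per hop): 0.000662983, 0.00272727 ms; sum = 0.00339026 ms.
Propagation delays (d/s per hop): 1.33333, 0.0470588 ms; sum = 1.38039 ms.
End-to-end = 1.384 ms.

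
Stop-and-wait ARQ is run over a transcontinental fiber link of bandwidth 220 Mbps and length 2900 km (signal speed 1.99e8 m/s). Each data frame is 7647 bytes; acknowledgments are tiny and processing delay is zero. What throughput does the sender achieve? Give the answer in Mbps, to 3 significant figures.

t_tx = L/R = 61176/220000000 = 0.000278073 s.
t_prop = 2900000/199000000 = 0.0145729 s; RTT = 0.0291457 s.
Cycle = t_tx + RTT = 0.0294238 s.
Throughput = L / cycle = 61176 / 0.0294238 = 2.08 Mbps.

2.08 Mbps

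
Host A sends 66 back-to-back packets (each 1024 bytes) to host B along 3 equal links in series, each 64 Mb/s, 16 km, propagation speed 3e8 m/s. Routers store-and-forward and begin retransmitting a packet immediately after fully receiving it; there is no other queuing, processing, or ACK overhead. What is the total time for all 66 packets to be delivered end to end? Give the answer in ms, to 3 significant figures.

8.86 ms

Per-hop transmission t_tx = L/R = 8192/64000000 = 0.128 ms.
Per-hop propagation t_prop = 16000/300000000 = 0.0533333 ms.
Pipeline fill: first packet needs 3·t_tx to clear all hops; remaining 65 packets each add one t_tx.
Total = (3+66-1)·t_tx + 3·t_prop = 68·0.128 + 3·0.0533333 = 8.86 ms.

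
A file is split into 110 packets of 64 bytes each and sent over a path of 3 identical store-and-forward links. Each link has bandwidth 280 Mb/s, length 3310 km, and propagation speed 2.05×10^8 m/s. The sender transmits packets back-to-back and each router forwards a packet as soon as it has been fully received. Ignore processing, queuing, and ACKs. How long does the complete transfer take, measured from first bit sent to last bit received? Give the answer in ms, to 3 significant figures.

Per-hop transmission t_tx = L/R = 512/280000000 = 0.00182857 ms.
Per-hop propagation t_prop = 3310000/2.05e+08 = 16.1463 ms.
Pipeline fill: first packet needs 3·t_tx to clear all hops; remaining 109 packets each add one t_tx.
Total = (3+110-1)·t_tx + 3·t_prop = 112·0.00182857 + 3·16.1463 = 48.6 ms.

48.6 ms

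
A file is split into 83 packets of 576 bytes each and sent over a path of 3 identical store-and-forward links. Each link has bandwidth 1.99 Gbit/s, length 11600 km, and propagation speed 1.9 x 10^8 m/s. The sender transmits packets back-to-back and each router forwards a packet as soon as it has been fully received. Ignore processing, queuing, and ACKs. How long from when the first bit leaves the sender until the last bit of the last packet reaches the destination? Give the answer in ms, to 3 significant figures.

Per-hop transmission t_tx = L/R = 4608/1990000000 = 0.00231558 ms.
Per-hop propagation t_prop = 11600000/190000000 = 61.0526 ms.
Pipeline fill: first packet needs 3·t_tx to clear all hops; remaining 82 packets each add one t_tx.
Total = (3+83-1)·t_tx + 3·t_prop = 85·0.00231558 + 3·61.0526 = 183 ms.

183 ms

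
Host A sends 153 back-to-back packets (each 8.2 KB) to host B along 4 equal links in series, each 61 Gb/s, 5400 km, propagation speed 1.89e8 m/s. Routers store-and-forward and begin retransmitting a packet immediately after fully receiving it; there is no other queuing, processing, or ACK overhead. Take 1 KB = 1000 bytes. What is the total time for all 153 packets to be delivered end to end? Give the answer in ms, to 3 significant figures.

114 ms

Per-hop transmission t_tx = L/R = 65600/61000000000 = 0.00107541 ms.
Per-hop propagation t_prop = 5400000/189000000 = 28.5714 ms.
Pipeline fill: first packet needs 4·t_tx to clear all hops; remaining 152 packets each add one t_tx.
Total = (4+153-1)·t_tx + 4·t_prop = 156·0.00107541 + 4·28.5714 = 114 ms.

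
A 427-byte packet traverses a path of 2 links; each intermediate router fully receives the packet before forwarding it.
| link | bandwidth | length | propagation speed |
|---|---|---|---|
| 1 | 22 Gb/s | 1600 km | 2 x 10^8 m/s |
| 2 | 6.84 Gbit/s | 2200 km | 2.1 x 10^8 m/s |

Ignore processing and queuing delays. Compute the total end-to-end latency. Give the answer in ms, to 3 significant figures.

L = 427 × 8 = 3416 bits.
Transmission delays (L/R per hop): 0.000155273, 0.000499415 ms; sum = 0.000654688 ms.
Propagation delays (d/s per hop): 8, 10.4762 ms; sum = 18.4762 ms.
End-to-end = 18.5 ms.

18.5 ms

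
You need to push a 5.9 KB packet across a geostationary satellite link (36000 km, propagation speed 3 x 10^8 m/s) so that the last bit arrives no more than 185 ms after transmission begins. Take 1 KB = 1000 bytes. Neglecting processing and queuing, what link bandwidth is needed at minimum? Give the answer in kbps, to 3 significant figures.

726 kbps

L = 47200 bits.
Propagation delay = 36000000 / 300000000 = 120 ms.
Transmission budget = 185 − 120 = 65 ms.
R ≥ L / t_tx = 47200 bits / 0.065 s = 726 kbps.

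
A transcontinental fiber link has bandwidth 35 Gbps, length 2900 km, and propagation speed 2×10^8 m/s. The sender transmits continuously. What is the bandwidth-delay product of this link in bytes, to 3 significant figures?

63400000 bytes

Propagation delay = 2900000 / 200000000 = 0.0145 s.
BDP = R × t_prop = 35000000000 × 0.0145 = 507500000 bits.
In bytes: 507500000/8 = 63400000 bytes.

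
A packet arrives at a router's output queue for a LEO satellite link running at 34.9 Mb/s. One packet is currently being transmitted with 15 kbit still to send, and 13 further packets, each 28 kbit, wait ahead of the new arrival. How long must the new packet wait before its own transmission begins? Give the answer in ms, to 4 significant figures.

Each queued packet: L/R = 28000/34900000 = 0.802292 ms.
13 queued → 10.4298 ms.
Plus remaining 15000 bits of current packet: 0.429799 ms.
Queuing delay = 10.86 ms.

10.86 ms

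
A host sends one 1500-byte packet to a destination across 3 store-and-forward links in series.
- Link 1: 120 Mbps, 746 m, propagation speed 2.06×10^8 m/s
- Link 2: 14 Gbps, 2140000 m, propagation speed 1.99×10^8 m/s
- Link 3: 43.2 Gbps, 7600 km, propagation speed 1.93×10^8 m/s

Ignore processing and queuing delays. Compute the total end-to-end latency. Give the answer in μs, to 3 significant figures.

50200 μs

L = 1500 × 8 = 12000 bits.
Transmission delays (L/R per hop): 100, 0.857143, 0.277778 μs; sum = 101.135 μs.
Propagation delays (d/s per hop): 3.62136, 10753.8, 39378.2 μs; sum = 50135.6 μs.
End-to-end = 50200 μs.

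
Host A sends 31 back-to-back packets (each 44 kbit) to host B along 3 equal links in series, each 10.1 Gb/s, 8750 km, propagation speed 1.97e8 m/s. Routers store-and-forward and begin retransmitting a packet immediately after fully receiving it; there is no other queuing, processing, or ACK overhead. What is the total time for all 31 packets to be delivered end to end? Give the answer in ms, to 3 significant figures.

133 ms

Per-hop transmission t_tx = L/R = 44000/10100000000 = 0.00435644 ms.
Per-hop propagation t_prop = 8750000/197000000 = 44.4162 ms.
Pipeline fill: first packet needs 3·t_tx to clear all hops; remaining 30 packets each add one t_tx.
Total = (3+31-1)·t_tx + 3·t_prop = 33·0.00435644 + 3·44.4162 = 133 ms.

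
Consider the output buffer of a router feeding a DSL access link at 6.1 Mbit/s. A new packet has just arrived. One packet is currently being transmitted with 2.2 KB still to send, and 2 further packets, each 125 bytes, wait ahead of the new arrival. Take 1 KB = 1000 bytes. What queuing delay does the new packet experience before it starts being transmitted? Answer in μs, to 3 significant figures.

3210 μs

Each queued packet: L/R = 1000/6100000 = 163.934 μs.
2 queued → 327.869 μs.
Plus remaining 17600 bits of current packet: 2885.25 μs.
Queuing delay = 3210 μs.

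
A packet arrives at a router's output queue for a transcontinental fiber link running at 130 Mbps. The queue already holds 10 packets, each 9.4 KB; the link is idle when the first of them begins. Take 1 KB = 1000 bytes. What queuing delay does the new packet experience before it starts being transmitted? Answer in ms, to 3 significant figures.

5.78 ms

Each queued packet: L/R = 75200/130000000 = 0.578462 ms.
10 queued → 5.78462 ms.
Queuing delay = 5.78 ms.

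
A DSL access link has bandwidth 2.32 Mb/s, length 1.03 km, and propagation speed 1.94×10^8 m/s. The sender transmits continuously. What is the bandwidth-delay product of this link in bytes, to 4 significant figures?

1.540 bytes

Propagation delay = 1030 / 194000000 = 5.30928e-06 s.
BDP = R × t_prop = 2320000 × 5.30928e-06 = 12.3175 bits.
In bytes: 12.3175/8 = 1.540 bytes.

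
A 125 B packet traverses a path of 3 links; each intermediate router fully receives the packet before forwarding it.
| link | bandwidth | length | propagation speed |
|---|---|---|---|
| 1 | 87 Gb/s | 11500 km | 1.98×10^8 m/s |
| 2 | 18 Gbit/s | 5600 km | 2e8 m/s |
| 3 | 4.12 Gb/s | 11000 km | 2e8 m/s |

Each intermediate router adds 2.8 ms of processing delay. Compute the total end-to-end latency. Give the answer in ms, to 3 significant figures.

147 ms

L = 125 × 8 = 1000 bits.
Transmission delays (L/R per hop): 1.14943e-05, 5.55556e-05, 0.000242718 ms; sum = 0.000309768 ms.
Propagation delays (d/s per hop): 58.0808, 28, 55 ms; sum = 141.081 ms.
Processing at 2 router(s): 2 × 2.8 ms = 5.6 ms.
End-to-end = 147 ms.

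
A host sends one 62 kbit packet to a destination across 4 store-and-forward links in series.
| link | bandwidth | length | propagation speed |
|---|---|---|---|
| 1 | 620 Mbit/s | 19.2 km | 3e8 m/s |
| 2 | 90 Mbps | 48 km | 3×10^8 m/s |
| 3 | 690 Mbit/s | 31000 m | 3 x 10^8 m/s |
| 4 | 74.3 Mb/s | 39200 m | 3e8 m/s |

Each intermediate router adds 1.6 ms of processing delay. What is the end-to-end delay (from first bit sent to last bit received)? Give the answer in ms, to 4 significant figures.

L = 62000 bits.
Transmission delays (L/R per hop): 0.1, 0.688889, 0.0898551, 0.834455 ms; sum = 1.7132 ms.
Propagation delays (d/s per hop): 0.064, 0.16, 0.103333, 0.130667 ms; sum = 0.458 ms.
Processing at 3 router(s): 3 × 1.6 ms = 4.8 ms.
End-to-end = 6.971 ms.

6.971 ms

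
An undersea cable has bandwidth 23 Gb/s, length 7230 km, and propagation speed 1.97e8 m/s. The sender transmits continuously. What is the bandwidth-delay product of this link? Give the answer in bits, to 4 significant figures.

Propagation delay = 7230000 / 197000000 = 0.0367005 s.
BDP = R × t_prop = 23000000000 × 0.0367005 = 844112000 bits.

844100000 bits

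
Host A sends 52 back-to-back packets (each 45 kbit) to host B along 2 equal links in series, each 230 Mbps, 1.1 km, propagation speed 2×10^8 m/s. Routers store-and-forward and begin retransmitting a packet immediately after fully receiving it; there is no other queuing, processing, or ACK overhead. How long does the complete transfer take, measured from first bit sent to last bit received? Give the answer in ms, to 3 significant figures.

10.4 ms

Per-hop transmission t_tx = L/R = 45000/230000000 = 0.195652 ms.
Per-hop propagation t_prop = 1100/200000000 = 0.0055 ms.
Pipeline fill: first packet needs 2·t_tx to clear all hops; remaining 51 packets each add one t_tx.
Total = (2+52-1)·t_tx + 2·t_prop = 53·0.195652 + 2·0.0055 = 10.4 ms.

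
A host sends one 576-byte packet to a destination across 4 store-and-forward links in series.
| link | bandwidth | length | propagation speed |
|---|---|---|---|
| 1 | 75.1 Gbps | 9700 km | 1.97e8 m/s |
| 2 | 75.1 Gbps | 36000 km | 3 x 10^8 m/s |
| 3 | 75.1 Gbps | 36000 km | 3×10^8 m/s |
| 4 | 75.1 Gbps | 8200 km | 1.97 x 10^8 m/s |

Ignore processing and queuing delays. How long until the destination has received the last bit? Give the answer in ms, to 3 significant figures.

331 ms

L = 576 × 8 = 4608 bits.
Transmission delay per hop = L/R = 4608/75100000000 = 6.13582e-05 ms; 4 hops → 0.000245433 ms.
Propagation delays (d/s per hop): 49.2386, 120, 120, 41.6244 ms; sum = 330.863 ms.
End-to-end = 331 ms.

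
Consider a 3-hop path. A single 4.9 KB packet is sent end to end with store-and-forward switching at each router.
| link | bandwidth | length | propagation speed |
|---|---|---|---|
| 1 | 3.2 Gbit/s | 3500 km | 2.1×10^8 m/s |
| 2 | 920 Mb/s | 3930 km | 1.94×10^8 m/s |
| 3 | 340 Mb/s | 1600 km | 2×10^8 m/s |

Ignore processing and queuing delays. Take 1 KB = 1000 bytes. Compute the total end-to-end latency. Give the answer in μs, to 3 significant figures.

L = 39200 bits.
Transmission delays (L/R per hop): 12.25, 42.6087, 115.294 μs; sum = 170.153 μs.
Propagation delays (d/s per hop): 16666.7, 20257.7, 8000 μs; sum = 44924.4 μs.
End-to-end = 45100 μs.

45100 μs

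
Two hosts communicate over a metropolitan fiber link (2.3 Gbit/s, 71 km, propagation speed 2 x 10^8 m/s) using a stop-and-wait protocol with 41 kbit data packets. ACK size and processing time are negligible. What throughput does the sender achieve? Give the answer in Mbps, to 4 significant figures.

t_tx = L/R = 41000/2300000000 = 1.78261e-05 s.
t_prop = 71000/200000000 = 0.000355 s; RTT = 0.00071 s.
Cycle = t_tx + RTT = 0.000727826 s.
Throughput = L / cycle = 41000 / 0.000727826 = 56.33 Mbps.

56.33 Mbps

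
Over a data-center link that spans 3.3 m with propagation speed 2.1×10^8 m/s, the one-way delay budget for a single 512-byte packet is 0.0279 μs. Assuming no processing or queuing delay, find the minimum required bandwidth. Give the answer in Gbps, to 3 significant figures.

336 Gbps

L = 4096 bits.
Propagation delay = 3.3 / 210000000 = 0.0157143 μs.
Transmission budget = 0.0279 − 0.0157143 = 0.0121857 μs.
R ≥ L / t_tx = 4096 bits / 1.21857e-08 s = 336 Gbps.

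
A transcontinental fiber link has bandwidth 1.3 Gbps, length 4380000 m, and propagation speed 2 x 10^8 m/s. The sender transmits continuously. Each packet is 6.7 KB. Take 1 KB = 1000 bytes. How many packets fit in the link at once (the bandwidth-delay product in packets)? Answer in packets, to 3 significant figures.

Propagation delay = 4380000 / 200000000 = 0.0219 s.
BDP = R × t_prop = 1300000000 × 0.0219 = 28470000 bits.
In packets of 53600 bits: 531 packets.

531 packets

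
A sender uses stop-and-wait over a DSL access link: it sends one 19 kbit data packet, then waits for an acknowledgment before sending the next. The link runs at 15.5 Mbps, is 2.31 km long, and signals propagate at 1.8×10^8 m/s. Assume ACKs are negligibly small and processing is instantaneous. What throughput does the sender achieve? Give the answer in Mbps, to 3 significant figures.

t_tx = L/R = 19000/15500000 = 0.00122581 s.
t_prop = 2310/180000000 = 1.28333e-05 s; RTT = 2.56667e-05 s.
Cycle = t_tx + RTT = 0.00125147 s.
Throughput = L / cycle = 19000 / 0.00125147 = 15.2 Mbps.

15.2 Mbps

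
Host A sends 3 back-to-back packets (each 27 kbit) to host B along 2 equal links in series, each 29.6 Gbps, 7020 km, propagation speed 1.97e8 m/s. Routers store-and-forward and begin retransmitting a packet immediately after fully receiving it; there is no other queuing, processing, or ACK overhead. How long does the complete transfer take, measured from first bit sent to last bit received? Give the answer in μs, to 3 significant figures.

Per-hop transmission t_tx = L/R = 27000/29600000000 = 0.912162 μs.
Per-hop propagation t_prop = 7020000/197000000 = 35634.5 μs.
Pipeline fill: first packet needs 2·t_tx to clear all hops; remaining 2 packets each add one t_tx.
Total = (2+3-1)·t_tx + 2·t_prop = 4·0.912162 + 2·35634.5 = 71300 μs.

71300 μs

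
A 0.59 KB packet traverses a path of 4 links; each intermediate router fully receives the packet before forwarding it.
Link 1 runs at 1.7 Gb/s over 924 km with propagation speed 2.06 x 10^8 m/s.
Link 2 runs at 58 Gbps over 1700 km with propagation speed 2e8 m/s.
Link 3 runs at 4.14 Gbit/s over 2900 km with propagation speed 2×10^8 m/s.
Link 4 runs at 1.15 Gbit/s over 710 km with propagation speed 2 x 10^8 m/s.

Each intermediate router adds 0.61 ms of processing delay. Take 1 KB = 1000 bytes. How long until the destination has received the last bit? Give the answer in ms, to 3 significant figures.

L = 4720 bits.
Transmission delays (L/R per hop): 0.00277647, 8.13793e-05, 0.0011401, 0.00410435 ms; sum = 0.00810229 ms.
Propagation delays (d/s per hop): 4.48544, 8.5, 14.5, 3.55 ms; sum = 31.0354 ms.
Processing at 3 router(s): 3 × 0.61 ms = 1.83 ms.
End-to-end = 32.9 ms.

32.9 ms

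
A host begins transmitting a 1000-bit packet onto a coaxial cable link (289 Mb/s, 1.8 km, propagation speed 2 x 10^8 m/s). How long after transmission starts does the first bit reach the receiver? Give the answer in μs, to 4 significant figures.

First bit experiences only propagation delay: d/s = 1800/200000000 = 9.000 μs.

9.000 μs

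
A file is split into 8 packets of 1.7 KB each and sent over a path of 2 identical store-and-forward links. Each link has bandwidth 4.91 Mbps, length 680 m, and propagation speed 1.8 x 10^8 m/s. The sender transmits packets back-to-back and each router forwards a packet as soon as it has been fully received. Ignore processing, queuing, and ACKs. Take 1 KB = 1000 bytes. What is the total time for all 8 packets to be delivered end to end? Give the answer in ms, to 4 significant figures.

24.94 ms

Per-hop transmission t_tx = L/R = 13600/4910000 = 2.76986 ms.
Per-hop propagation t_prop = 680/180000000 = 0.00377778 ms.
Pipeline fill: first packet needs 2·t_tx to clear all hops; remaining 7 packets each add one t_tx.
Total = (2+8-1)·t_tx + 2·t_prop = 9·2.76986 + 2·0.00377778 = 24.94 ms.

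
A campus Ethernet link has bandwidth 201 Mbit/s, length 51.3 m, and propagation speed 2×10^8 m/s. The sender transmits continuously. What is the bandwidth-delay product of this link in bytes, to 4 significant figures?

6.445 bytes

Propagation delay = 51.3 / 200000000 = 2.565e-07 s.
BDP = R × t_prop = 201000000 × 2.565e-07 = 51.5565 bits.
In bytes: 51.5565/8 = 6.445 bytes.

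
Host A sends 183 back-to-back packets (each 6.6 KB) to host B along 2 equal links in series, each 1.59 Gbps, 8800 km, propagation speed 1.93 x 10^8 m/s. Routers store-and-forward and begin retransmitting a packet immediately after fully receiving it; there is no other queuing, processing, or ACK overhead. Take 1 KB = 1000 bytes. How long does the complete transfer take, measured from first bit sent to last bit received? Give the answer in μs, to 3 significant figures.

97300 μs

Per-hop transmission t_tx = L/R = 52800/1590000000 = 33.2075 μs.
Per-hop propagation t_prop = 8800000/193000000 = 45595.9 μs.
Pipeline fill: first packet needs 2·t_tx to clear all hops; remaining 182 packets each add one t_tx.
Total = (2+183-1)·t_tx + 2·t_prop = 184·33.2075 + 2·45595.9 = 97300 μs.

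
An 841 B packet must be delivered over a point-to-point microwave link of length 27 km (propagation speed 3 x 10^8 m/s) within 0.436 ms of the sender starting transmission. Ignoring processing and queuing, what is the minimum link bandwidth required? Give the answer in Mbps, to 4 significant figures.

19.45 Mbps

L = 6728 bits.
Propagation delay = 27000 / 300000000 = 0.09 ms.
Transmission budget = 0.436 − 0.09 = 0.346 ms.
R ≥ L / t_tx = 6728 bits / 0.000346 s = 19.45 Mbps.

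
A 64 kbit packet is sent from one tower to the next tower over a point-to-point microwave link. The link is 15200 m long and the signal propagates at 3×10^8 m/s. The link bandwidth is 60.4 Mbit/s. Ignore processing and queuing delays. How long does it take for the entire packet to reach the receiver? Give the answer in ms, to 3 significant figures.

1.11 ms

L = 64000 bits.
Transmission delay = L/R = 64000 / 60400000 = 1.0596 ms.
Propagation delay = d/s = 15200 m / 300000000 m/s = 0.0506667 ms.
Total = 1.11 ms.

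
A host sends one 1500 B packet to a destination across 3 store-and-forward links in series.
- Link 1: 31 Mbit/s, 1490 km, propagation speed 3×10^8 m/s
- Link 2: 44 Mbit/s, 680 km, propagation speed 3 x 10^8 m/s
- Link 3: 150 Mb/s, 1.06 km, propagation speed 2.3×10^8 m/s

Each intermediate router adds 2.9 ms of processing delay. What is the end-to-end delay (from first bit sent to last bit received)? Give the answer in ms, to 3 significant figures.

13.8 ms

L = 1500 × 8 = 12000 bits.
Transmission delays (L/R per hop): 0.387097, 0.272727, 0.08 ms; sum = 0.739824 ms.
Propagation delays (d/s per hop): 4.96667, 2.26667, 0.0046087 ms; sum = 7.23794 ms.
Processing at 2 router(s): 2 × 2.9 ms = 5.8 ms.
End-to-end = 13.8 ms.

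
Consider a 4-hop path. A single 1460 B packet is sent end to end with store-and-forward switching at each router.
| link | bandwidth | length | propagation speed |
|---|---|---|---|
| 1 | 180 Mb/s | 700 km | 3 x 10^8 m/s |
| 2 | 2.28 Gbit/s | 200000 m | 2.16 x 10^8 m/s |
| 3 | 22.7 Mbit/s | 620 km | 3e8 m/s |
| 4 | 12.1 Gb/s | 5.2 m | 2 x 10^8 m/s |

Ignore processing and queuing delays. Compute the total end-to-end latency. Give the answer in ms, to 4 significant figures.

L = 1460 × 8 = 11680 bits.
Transmission delays (L/R per hop): 0.0648889, 0.00512281, 0.514537, 0.000965289 ms; sum = 0.585514 ms.
Propagation delays (d/s per hop): 2.33333, 0.925926, 2.06667, 2.6e-05 ms; sum = 5.32595 ms.
End-to-end = 5.911 ms.

5.911 ms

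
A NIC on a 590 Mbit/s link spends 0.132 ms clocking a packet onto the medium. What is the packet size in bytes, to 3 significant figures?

L = R × t_tx = 590000000 b/s × 0.000132 s = 77880 bits.
In bytes: 77880 / 8 = 9740 bytes.

9740 bytes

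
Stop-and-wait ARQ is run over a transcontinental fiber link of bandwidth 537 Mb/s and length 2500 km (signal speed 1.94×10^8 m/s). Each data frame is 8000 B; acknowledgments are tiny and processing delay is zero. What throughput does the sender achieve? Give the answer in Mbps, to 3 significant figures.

2.47 Mbps

t_tx = L/R = 64000/537000000 = 0.000119181 s.
t_prop = 2500000/194000000 = 0.0128866 s; RTT = 0.0257732 s.
Cycle = t_tx + RTT = 0.0258924 s.
Throughput = L / cycle = 64000 / 0.0258924 = 2.47 Mbps.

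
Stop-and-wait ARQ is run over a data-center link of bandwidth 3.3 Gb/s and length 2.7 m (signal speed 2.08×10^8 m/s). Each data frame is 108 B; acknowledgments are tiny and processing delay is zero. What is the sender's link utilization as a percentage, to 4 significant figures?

90.98 %

t_tx = L/R = 864/3300000000 = 2.61818e-07 s.
t_prop = 2.7/208000000 = 1.29808e-08 s; RTT = 2.59615e-08 s.
Cycle = t_tx + RTT = 2.8778e-07 s.
Utilization = t_tx / cycle = 2.61818e-07/2.8778e-07 = 90.98 %.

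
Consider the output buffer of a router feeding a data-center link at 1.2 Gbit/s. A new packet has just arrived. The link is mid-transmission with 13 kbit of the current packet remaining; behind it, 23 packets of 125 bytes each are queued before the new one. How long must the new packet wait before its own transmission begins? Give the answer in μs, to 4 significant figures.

30.00 μs

Each queued packet: L/R = 1000/1200000000 = 0.833333 μs.
23 queued → 19.1667 μs.
Plus remaining 13000 bits of current packet: 10.8333 μs.
Queuing delay = 30.00 μs.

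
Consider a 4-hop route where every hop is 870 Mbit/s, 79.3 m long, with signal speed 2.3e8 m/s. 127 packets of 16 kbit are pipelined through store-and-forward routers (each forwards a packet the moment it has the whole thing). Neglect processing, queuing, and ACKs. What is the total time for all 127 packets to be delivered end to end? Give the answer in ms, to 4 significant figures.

Per-hop transmission t_tx = L/R = 16000/870000000 = 0.0183908 ms.
Per-hop propagation t_prop = 79.3/2.3e+08 = 0.000344783 ms.
Pipeline fill: first packet needs 4·t_tx to clear all hops; remaining 126 packets each add one t_tx.
Total = (4+127-1)·t_tx + 4·t_prop = 130·0.0183908 + 4·0.000344783 = 2.392 ms.

2.392 ms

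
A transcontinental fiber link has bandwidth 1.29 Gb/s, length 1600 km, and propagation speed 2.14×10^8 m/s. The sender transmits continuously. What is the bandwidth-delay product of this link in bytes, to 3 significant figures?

1210000 bytes

Propagation delay = 1600000 / 214000000 = 0.00747664 s.
BDP = R × t_prop = 1290000000 × 0.00747664 = 9644860 bits.
In bytes: 9644860/8 = 1210000 bytes.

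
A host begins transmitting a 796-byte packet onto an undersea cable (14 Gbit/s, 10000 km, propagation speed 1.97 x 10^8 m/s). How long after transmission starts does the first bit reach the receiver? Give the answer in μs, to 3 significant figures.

50800 μs

First bit experiences only propagation delay: d/s = 10000000/197000000 = 50800 μs.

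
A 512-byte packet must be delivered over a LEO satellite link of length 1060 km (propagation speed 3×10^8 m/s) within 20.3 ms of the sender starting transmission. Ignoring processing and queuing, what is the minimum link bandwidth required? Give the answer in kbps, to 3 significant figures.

244 kbps

L = 4096 bits.
Propagation delay = 1060000 / 300000000 = 3.53333 ms.
Transmission budget = 20.3 − 3.53333 = 16.7667 ms.
R ≥ L / t_tx = 4096 bits / 0.0167667 s = 244 kbps.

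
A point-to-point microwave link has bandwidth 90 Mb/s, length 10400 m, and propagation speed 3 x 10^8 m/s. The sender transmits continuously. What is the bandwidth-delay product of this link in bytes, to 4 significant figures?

Propagation delay = 10400 / 300000000 = 3.46667e-05 s.
BDP = R × t_prop = 90000000 × 3.46667e-05 = 3120 bits.
In bytes: 3120/8 = 390.0 bytes.

390.0 bytes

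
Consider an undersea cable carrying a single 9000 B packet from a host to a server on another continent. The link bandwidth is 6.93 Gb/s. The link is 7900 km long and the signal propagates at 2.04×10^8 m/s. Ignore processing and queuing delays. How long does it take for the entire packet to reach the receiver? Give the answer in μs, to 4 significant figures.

38740 μs

L = 9000 × 8 = 72000 bits.
Transmission delay = L/R = 72000 / 6930000000 = 10.3896 μs.
Propagation delay = d/s = 7900000 m / 204000000 m/s = 38725.5 μs.
Total = 38740 μs.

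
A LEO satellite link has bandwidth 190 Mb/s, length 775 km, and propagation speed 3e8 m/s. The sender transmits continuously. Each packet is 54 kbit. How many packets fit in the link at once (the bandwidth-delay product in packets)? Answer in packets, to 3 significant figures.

Propagation delay = 775000 / 300000000 = 0.00258333 s.
BDP = R × t_prop = 190000000 × 0.00258333 = 490833 bits.
In packets of 54000 bits: 9.09 packets.

9.09 packets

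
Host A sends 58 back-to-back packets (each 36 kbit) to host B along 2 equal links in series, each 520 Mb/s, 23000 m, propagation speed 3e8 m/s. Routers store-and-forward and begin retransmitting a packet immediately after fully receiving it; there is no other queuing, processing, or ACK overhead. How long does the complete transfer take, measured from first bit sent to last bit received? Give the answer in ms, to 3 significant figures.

Per-hop transmission t_tx = L/R = 36000/520000000 = 0.0692308 ms.
Per-hop propagation t_prop = 23000/300000000 = 0.0766667 ms.
Pipeline fill: first packet needs 2·t_tx to clear all hops; remaining 57 packets each add one t_tx.
Total = (2+58-1)·t_tx + 2·t_prop = 59·0.0692308 + 2·0.0766667 = 4.24 ms.

4.24 ms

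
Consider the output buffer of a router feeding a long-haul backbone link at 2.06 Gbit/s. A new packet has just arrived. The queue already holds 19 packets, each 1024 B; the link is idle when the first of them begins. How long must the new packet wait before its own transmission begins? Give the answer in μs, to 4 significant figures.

Each queued packet: L/R = 8192/2060000000 = 3.9767 μs.
19 queued → 75.5573 μs.
Queuing delay = 75.56 μs.

75.56 μs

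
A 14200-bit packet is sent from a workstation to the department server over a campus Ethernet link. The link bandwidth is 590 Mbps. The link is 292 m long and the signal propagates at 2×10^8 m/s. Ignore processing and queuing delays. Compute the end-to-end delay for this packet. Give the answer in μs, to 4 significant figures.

Transmission delay = L/R = 14200 / 590000000 = 24.0678 μs.
Propagation delay = d/s = 292 m / 200000000 m/s = 1.46 μs.
Total = 25.53 μs.

25.53 μs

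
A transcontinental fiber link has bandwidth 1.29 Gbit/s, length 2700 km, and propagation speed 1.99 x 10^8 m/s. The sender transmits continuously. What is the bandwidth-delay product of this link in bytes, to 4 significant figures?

Propagation delay = 2700000 / 199000000 = 0.0135678 s.
BDP = R × t_prop = 1290000000 × 0.0135678 = 17502500 bits.
In bytes: 17502500/8 = 2188000 bytes.

2188000 bytes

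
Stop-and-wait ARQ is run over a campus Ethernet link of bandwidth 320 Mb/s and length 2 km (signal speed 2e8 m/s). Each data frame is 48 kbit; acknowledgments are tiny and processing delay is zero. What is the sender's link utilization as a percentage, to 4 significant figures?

88.24 %

t_tx = L/R = 48000/320000000 = 0.00015 s.
t_prop = 2000/200000000 = 1e-05 s; RTT = 2e-05 s.
Cycle = t_tx + RTT = 0.00017 s.
Utilization = t_tx / cycle = 0.00015/0.00017 = 88.24 %.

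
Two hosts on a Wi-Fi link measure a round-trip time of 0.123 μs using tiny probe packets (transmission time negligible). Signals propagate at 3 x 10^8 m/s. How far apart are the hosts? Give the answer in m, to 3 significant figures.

18.5 m

One-way propagation = RTT/2 = 0.0615 μs.
d = s × t = 300000000 × 6.15e-08 = 18.5 m.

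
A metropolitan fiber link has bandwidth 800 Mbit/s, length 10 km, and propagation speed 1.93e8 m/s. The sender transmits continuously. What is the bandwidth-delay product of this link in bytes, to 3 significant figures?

Propagation delay = 10000 / 193000000 = 5.18135e-05 s.
BDP = R × t_prop = 800000000 × 5.18135e-05 = 41450.8 bits.
In bytes: 41450.8/8 = 5180 bytes.

5180 bytes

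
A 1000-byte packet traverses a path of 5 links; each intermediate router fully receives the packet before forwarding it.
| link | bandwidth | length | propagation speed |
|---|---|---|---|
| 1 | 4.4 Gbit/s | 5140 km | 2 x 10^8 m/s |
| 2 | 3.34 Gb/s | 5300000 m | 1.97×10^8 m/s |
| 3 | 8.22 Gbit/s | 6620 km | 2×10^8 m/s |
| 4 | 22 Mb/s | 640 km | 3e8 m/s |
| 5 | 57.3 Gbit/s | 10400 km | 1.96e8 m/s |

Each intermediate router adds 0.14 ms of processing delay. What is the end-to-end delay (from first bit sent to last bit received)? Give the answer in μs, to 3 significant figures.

L = 1000 × 8 = 8000 bits.
Transmission delays (L/R per hop): 1.81818, 2.39521, 0.973236, 363.636, 0.139616 μs; sum = 368.963 μs.
Propagation delays (d/s per hop): 25700, 26903.6, 33100, 2133.33, 53061.2 μs; sum = 140898 μs.
Processing at 4 router(s): 4 × 0.14 ms = 560 μs.
End-to-end = 142000 μs.

142000 μs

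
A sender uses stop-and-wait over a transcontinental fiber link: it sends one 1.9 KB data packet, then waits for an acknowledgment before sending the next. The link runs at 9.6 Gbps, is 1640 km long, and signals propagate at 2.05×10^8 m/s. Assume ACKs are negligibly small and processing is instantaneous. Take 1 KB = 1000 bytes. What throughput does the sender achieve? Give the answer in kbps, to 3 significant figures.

950 kbps

t_tx = L/R = 15200/9600000000 = 1.58333e-06 s.
t_prop = 1640000/2.05e+08 = 0.008 s; RTT = 0.016 s.
Cycle = t_tx + RTT = 0.0160016 s.
Throughput = L / cycle = 15200 / 0.0160016 = 950 kbps.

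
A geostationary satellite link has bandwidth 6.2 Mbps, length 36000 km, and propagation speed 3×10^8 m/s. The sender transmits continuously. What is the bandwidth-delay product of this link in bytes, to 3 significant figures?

Propagation delay = 36000000 / 300000000 = 0.12 s.
BDP = R × t_prop = 6200000 × 0.12 = 744000 bits.
In bytes: 744000/8 = 93000 bytes.

93000 bytes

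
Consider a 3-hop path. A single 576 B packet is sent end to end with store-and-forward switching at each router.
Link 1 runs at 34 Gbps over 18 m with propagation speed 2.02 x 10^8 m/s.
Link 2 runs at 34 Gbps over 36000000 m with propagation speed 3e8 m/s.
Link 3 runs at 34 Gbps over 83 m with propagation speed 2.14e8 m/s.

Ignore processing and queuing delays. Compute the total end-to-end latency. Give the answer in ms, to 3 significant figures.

L = 576 × 8 = 4608 bits.
Transmission delay per hop = L/R = 4608/34000000000 = 0.000135529 ms; 3 hops → 0.000406588 ms.
Propagation delays (d/s per hop): 8.91089e-05, 120, 0.00038785 ms; sum = 120 ms.
End-to-end = 120 ms.

120 ms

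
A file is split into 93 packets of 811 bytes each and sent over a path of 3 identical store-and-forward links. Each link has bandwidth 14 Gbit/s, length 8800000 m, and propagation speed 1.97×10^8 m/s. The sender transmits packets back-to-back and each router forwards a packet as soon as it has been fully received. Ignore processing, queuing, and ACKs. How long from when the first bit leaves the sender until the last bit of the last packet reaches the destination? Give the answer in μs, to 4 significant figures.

134100 μs

Per-hop transmission t_tx = L/R = 6488/14000000000 = 0.463429 μs.
Per-hop propagation t_prop = 8800000/197000000 = 44670.1 μs.
Pipeline fill: first packet needs 3·t_tx to clear all hops; remaining 92 packets each add one t_tx.
Total = (3+93-1)·t_tx + 3·t_prop = 95·0.463429 + 3·44670.1 = 134100 μs.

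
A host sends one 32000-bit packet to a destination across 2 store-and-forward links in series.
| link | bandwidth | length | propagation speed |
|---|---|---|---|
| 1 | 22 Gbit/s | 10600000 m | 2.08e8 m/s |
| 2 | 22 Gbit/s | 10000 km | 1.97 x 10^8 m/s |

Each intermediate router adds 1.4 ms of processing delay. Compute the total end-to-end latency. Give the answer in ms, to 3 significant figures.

Transmission delay per hop = L/R = 32000/22000000000 = 0.00145455 ms; 2 hops → 0.00290909 ms.
Propagation delays (d/s per hop): 50.9615, 50.7614 ms; sum = 101.723 ms.
Processing at 1 router(s): 1 × 1.4 ms = 1.4 ms.
End-to-end = 103 ms.

103 ms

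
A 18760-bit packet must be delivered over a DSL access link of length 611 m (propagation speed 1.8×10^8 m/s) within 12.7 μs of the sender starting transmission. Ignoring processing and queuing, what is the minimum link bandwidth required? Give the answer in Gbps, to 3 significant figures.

2.02 Gbps

Propagation delay = 611 / 180000000 = 3.39444 μs.
Transmission budget = 12.7 − 3.39444 = 9.30556 μs.
R ≥ L / t_tx = 18760 bits / 9.30556e-06 s = 2.02 Gbps.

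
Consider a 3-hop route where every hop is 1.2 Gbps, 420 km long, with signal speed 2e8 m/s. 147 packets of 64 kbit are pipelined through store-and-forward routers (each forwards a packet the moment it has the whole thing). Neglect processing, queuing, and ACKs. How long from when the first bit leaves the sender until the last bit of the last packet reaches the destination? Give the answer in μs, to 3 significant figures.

Per-hop transmission t_tx = L/R = 64000/1200000000 = 53.3333 μs.
Per-hop propagation t_prop = 420000/200000000 = 2100 μs.
Pipeline fill: first packet needs 3·t_tx to clear all hops; remaining 146 packets each add one t_tx.
Total = (3+147-1)·t_tx + 3·t_prop = 149·53.3333 + 3·2100 = 14200 μs.

14200 μs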